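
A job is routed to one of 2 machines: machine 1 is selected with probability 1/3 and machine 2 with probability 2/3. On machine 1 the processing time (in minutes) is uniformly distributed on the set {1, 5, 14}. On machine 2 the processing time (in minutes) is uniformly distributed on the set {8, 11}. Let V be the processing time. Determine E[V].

E[V | machine 1] = (1+5+14)/3 = 20/3.
E[V | machine 2] = (8+11)/2 = 19/2.
By the law of total expectation,
E[V] = (1/3)·(20/3) + (2/3)·(19/2) = 77/9.

77/9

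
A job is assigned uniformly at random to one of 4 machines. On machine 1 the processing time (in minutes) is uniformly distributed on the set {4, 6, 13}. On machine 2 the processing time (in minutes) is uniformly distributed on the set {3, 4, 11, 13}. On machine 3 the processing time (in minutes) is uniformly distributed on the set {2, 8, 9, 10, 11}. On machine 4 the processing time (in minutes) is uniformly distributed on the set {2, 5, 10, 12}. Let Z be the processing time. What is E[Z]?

E[Z | machine 1] = (4+6+13)/3 = 23/3.
E[Z | machine 2] = (3+4+11+13)/4 = 31/4.
E[Z | machine 3] = (2+8+9+10+11)/5 = 8.
E[Z | machine 4] = (2+5+10+12)/4 = 29/4.
E[Z] = (1/4)·(23/3) + (1/4)·(31/4) + (1/4)·(8) + (1/4)·(29/4) = 23/3.

23/3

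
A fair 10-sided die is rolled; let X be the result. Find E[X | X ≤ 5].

3

Given X ≤ 5, X is equally likely to be any of {1, 2, 3, 4, 5}.
E[X | X ≤ 5] = (1 + 2 + 3 + 4 + 5) / 5 = 3.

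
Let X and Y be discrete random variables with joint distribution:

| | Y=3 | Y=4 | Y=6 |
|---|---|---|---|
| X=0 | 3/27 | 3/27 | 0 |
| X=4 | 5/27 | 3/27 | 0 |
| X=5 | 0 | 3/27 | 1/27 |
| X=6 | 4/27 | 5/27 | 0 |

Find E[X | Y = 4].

P(Y = 4) = 14/27.
Σ X·P over the event = 0·(3/27) + 4·(3/27) + 5·(3/27) + 6·(5/27) = 19/9.
E[X | Y = 4] = (19/9) / (14/27) = 57/14.

57/14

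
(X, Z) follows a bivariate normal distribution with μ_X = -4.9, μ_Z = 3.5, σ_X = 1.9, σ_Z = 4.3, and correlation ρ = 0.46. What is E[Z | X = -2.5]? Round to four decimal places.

5.9985

The regression of Z on X has slope ρ·σ_Z/σ_X and passes through (μ_X, μ_Z).
E[Z | X=-2.5] = 3.5 + (0.46)·(4.3/1.9)·(-2.5 − (-4.9)) = 3.5 + (1.04105)·(2.4) = 5.9985.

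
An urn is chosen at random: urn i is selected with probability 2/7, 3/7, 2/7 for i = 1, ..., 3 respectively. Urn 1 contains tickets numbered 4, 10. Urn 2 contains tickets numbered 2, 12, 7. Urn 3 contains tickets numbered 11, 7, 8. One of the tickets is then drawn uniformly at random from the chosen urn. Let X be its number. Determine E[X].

E[X | urn 1] = (4+10)/2 = 7.
E[X | urn 2] = (2+12+7)/3 = 7.
E[X | urn 3] = (11+7+8)/3 = 26/3.
E[X] = (2/7)·(7) + (3/7)·(7) + (2/7)·(26/3) = 157/21.

157/21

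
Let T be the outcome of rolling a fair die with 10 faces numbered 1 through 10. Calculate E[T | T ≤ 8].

Given T ≤ 8, T is equally likely to be any of {1, 2, 3, 4, 5, 6, 7, 8}.
E[T | T ≤ 8] = (1 + 2 + 3 + 4 + 5 + 6 + 7 + 8) / 8 = 9/2.

9/2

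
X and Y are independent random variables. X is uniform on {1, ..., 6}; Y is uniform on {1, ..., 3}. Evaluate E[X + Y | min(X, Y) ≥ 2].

Outcomes with min(X, Y) ≥ 2: (2,2), (2,3), (3,2), (3,3), (4,2), (4,3), (5,2), (5,3), (6,2), (6,3), each with probability 1/18.
E[X + Y | min(X, Y) ≥ 2] = (4 + 5 + 5 + 6 + 6 + 7 + 7 + 8 + 8 + 9) / 10 = 13/2.

13/2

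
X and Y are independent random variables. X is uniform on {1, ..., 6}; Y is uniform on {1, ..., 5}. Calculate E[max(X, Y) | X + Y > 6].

P(X + Y > 6) = 1/2.
Summing max(X,Y)·P(x,y) over outcomes with X + Y > 6 gives 77/30.
E[max(X, Y) | X + Y > 6] = (77/30) / (1/2) = 77/15.

77/15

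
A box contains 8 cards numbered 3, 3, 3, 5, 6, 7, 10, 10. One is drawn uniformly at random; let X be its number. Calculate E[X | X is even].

P(X is even) = 3/8.
Σ over the event: 6·1/8 + 10·1/4 = 13/4.
E[X | X is even] = (13/4) / (3/8) = 26/3.

26/3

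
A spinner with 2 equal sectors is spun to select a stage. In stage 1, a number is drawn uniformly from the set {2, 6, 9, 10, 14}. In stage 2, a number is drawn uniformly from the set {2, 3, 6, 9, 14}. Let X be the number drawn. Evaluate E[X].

15/2

E[X | stage 1] = (2+6+9+10+14)/5 = 41/5.
E[X | stage 2] = (2+3+6+9+14)/5 = 34/5.
E[X] = (1/2)·(41/5) + (1/2)·(34/5) = 15/2.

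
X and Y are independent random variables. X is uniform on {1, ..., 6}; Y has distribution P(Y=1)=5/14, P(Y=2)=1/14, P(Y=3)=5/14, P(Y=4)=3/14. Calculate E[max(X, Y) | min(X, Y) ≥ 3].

P(min(X, Y) ≥ 3) = 8/21.
Summing max(X,Y)·P(x,y) over outcomes with min(X, Y) ≥ 3 gives 7/4.
E[max(X, Y) | min(X, Y) ≥ 3] = (7/4) / (8/21) = 147/32.

147/32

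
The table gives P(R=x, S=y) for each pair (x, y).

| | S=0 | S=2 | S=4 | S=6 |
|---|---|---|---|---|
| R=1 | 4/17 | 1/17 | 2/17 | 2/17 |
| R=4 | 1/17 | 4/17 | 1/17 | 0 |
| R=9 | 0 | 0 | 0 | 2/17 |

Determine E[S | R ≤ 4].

P(R ≤ 4) = 15/17.
Σ S·P over the event = 0·(4/17) + 2·(1/17) + 4·(2/17) + 6·(2/17) + 0·(1/17) + 2·(4/17) + 4·(1/17) = 2.
E[S | R ≤ 4] = (2) / (15/17) = 34/15.

34/15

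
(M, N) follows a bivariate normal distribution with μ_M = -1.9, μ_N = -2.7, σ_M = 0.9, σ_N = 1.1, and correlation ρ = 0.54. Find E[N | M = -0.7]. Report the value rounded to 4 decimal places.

E[N | M=x] = μ_N + ρ(σ_N/σ_M)(x − μ_M) for jointly normal variables.
E[N | M=-0.7] = -2.7 + (0.54)·(1.1/0.9)·(-0.7 − (-1.9)) = -2.7 + (0.66)·(1.2) = -1.9080.

-1.9080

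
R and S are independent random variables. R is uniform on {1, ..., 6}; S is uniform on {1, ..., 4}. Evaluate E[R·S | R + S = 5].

5

Outcomes with R + S = 5: (1,4), (2,3), (3,2), (4,1), each with probability 1/24.
E[R·S | R + S = 5] = (4 + 6 + 6 + 4) / 4 = 5.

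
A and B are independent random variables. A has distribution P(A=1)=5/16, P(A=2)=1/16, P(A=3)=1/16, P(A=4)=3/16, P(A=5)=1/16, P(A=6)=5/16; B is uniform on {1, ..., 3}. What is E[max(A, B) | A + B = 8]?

P(A + B = 8) = 1/8.
Summing max(A,B)·P(x,y) over outcomes with A + B = 8 gives 35/48.
E[max(A, B) | A + B = 8] = (35/48) / (1/8) = 35/6.

35/6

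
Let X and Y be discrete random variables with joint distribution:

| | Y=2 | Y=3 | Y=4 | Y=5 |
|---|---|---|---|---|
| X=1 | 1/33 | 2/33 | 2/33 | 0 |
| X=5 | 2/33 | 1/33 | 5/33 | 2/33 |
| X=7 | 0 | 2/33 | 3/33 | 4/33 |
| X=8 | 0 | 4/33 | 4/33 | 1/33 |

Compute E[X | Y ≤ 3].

16/3

P(Y ≤ 3) = 4/11.
Σ X·P over the event = 1·(1/33) + 1·(2/33) + 5·(2/33) + 5·(1/33) + 7·(2/33) + 8·(4/33) = 64/33.
E[X | Y ≤ 3] = (64/33) / (4/11) = 16/3.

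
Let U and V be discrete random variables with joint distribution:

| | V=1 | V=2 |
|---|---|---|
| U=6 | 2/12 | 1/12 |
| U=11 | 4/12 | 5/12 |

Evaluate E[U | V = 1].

P(V = 1) = 1/2.
Σ U·P over the event = 6·(2/12) + 11·(4/12) = 14/3.
E[U | V = 1] = (14/3) / (1/2) = 28/3.

28/3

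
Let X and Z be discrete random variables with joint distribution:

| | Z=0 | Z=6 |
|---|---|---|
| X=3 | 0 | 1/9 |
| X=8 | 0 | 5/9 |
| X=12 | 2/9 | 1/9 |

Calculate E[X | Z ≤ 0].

P(Z ≤ 0) = 2/9.
Summing X·P(X=x,Z=y) over the conditioning event gives 8/3.
E[X | Z ≤ 0] = (8/3) / (2/9) = 12.

12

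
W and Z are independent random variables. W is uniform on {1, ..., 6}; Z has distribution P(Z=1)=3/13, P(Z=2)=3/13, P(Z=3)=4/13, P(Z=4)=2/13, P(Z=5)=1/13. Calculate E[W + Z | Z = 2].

P(Z = 2) = 3/13.
Summing (W+Z)·P(x,y) over outcomes with Z = 2 gives 33/26.
E[W + Z | Z = 2] = (33/26) / (3/13) = 11/2.

11/2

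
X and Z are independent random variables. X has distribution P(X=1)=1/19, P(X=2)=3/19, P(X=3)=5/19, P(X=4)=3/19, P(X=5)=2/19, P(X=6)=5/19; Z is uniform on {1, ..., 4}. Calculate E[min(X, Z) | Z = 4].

P(Z = 4) = 1/4.
Summing min(X,Z)·P(x,y) over outcomes with Z = 4 gives 31/38.
E[min(X, Z) | Z = 4] = (31/38) / (1/4) = 62/19.

62/19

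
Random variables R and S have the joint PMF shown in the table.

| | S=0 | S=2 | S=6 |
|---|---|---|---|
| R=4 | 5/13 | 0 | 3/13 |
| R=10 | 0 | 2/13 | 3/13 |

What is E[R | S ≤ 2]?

40/7

P(S ≤ 2) = 7/13.
Σ R·P over the event = 4·(5/13) + 10·(2/13) = 40/13.
E[R | S ≤ 2] = (40/13) / (7/13) = 40/7.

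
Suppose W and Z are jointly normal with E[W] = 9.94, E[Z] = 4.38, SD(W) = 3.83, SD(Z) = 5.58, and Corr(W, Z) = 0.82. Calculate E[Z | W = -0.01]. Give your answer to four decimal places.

-7.5070

The regression of Z on W has slope ρ·σ_Z/σ_W and passes through (μ_W, μ_Z).
E[Z | W=-0.01] = 4.38 + (0.82)·(5.58/3.83)·(-0.01 − (9.94)) = 4.38 + (1.19467)·(-9.95) = -7.5070.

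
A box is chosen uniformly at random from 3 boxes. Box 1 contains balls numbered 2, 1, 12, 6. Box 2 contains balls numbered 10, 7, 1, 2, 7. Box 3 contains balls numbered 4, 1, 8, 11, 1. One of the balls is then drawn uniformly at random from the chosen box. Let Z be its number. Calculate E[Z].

313/60

E[Z | box 1] = (2+1+12+6)/4 = 21/4.
E[Z | box 2] = (10+7+1+2+7)/5 = 27/5.
E[Z | box 3] = (4+1+8+11+1)/5 = 5.
E[Z] = (1/3)·(21/4) + (1/3)·(27/5) + (1/3)·(5) = 313/60.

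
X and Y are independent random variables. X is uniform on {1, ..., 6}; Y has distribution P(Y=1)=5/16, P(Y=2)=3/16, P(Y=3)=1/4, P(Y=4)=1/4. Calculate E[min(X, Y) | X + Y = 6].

P(X + Y = 6) = 1/6.
Summing min(X,Y)·P(x,y) over outcomes with X + Y = 6 gives 31/96.
E[min(X, Y) | X + Y = 6] = (31/96) / (1/6) = 31/16.

31/16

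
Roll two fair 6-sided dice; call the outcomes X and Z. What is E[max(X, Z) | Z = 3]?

4

Outcomes with Z = 3: (1,3), (2,3), (3,3), (4,3), (5,3), (6,3), each with probability 1/36.
E[max(X, Z) | Z = 3] = (3 + 3 + 3 + 4 + 5 + 6) / 6 = 4.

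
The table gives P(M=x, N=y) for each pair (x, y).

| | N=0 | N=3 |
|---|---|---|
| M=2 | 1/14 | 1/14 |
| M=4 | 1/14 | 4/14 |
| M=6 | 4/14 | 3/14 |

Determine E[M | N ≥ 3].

P(N ≥ 3) = 4/7.
Summing M·P(M=x,N=y) over the conditioning event gives 18/7.
E[M | N ≥ 3] = (18/7) / (4/7) = 9/2.

9/2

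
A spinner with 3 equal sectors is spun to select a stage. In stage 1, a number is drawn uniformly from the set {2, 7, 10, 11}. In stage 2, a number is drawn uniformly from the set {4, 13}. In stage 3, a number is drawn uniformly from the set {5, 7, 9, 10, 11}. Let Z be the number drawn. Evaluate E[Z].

E[Z | stage 1] = (2+7+10+11)/4 = 15/2.
E[Z | stage 2] = (4+13)/2 = 17/2.
E[Z | stage 3] = (5+7+9+10+11)/5 = 42/5.
E[Z] = (1/3)·(15/2) + (1/3)·(17/2) + (1/3)·(42/5) = 122/15.

122/15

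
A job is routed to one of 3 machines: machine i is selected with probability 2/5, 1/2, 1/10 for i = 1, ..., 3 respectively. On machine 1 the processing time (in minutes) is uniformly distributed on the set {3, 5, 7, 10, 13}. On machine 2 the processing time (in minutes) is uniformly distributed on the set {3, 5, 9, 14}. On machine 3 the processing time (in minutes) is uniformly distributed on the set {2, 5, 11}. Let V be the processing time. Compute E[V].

E[V | machine 1] = (3+5+7+10+13)/5 = 38/5.
E[V | machine 2] = (3+5+9+14)/4 = 31/4.
E[V | machine 3] = (2+5+11)/3 = 6.
E[V] = (2/5)·(38/5) + (1/2)·(31/4) + (1/10)·(6) = 1503/200.

1503/200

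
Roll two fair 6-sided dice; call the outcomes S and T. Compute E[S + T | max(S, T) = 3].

24/5

Outcomes with max(S, T) = 3: (1,3), (2,3), (3,1), (3,2), (3,3), each with probability 1/36.
E[S + T | max(S, T) = 3] = (4 + 5 + 4 + 5 + 6) / 5 = 24/5.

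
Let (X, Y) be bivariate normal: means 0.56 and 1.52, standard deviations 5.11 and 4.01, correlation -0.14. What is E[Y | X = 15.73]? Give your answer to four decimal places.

-0.1466

E[Y | X=x] = μ_Y + ρ(σ_Y/σ_X)(x − μ_X) for jointly normal variables.
E[Y | X=15.73] = 1.52 + (-0.14)·(4.01/5.11)·(15.73 − (0.56)) = 1.52 + (-0.10986)·(15.17) = -0.1466.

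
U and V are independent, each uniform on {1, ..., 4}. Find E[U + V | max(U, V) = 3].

24/5

Outcomes with max(U, V) = 3: (1,3), (2,3), (3,1), (3,2), (3,3), each with probability 1/16.
E[U + V | max(U, V) = 3] = (4 + 5 + 4 + 5 + 6) / 5 = 24/5.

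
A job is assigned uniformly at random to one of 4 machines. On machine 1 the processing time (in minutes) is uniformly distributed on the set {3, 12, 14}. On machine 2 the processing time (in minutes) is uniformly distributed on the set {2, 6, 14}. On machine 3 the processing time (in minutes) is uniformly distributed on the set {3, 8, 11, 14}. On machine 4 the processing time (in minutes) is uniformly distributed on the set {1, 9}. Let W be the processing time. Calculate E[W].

E[W | machine 1] = (3+12+14)/3 = 29/3.
E[W | machine 2] = (2+6+14)/3 = 22/3.
E[W | machine 3] = (3+8+11+14)/4 = 9.
E[W | machine 4] = (1+9)/2 = 5.
E[W] = (1/4)·(29/3) + (1/4)·(22/3) + (1/4)·(9) + (1/4)·(5) = 31/4.

31/4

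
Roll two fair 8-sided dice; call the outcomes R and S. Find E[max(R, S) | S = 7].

Outcomes with S = 7: (1,7), (2,7), (3,7), (4,7), (5,7), (6,7), (7,7), (8,7), each with probability 1/64.
E[max(R, S) | S = 7] = (7 + 7 + 7 + 7 + 7 + 7 + 7 + 8) / 8 = 57/8.

57/8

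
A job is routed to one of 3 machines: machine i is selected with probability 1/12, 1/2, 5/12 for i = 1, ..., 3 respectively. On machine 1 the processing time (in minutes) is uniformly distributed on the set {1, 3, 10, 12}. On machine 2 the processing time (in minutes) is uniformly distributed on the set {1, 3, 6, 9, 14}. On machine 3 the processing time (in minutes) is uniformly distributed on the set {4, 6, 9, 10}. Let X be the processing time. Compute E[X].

E[X | machine 1] = (1+3+10+12)/4 = 13/2.
E[X | machine 2] = (1+3+6+9+14)/5 = 33/5.
E[X | machine 3] = (4+6+9+10)/4 = 29/4.
E[X] = (1/12)·(13/2) + (1/2)·(33/5) + (5/12)·(29/4) = 549/80.

549/80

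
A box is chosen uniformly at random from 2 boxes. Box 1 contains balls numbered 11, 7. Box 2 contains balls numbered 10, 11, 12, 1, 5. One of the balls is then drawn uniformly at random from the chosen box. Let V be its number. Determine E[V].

42/5

E[V | box 1] = (11+7)/2 = 9.
E[V | box 2] = (10+11+12+1+5)/5 = 39/5.
E[V] = (1/2)·(9) + (1/2)·(39/5) = 42/5.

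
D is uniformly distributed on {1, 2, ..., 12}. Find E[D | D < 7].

7/2

Given D < 7, D is equally likely to be any of {1, 2, 3, 4, 5, 6}.
E[D | D < 7] = (1 + 2 + 3 + 4 + 5 + 6) / 6 = 7/2.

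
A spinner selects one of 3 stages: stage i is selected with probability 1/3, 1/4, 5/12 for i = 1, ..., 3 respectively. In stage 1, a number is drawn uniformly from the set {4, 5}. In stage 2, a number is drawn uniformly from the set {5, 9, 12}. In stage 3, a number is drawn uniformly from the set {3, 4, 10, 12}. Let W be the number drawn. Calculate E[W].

E[W | stage 1] = (4+5)/2 = 9/2.
E[W | stage 2] = (5+9+12)/3 = 26/3.
E[W | stage 3] = (3+4+10+12)/4 = 29/4.
E[W] = (1/3)·(9/2) + (1/4)·(26/3) + (5/12)·(29/4) = 107/16.

107/16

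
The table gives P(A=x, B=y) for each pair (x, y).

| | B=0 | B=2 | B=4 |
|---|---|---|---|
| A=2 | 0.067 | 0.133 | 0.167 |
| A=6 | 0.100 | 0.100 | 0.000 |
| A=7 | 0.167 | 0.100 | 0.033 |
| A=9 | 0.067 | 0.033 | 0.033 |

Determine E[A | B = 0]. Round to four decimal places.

P(B = 0) = 0.401.
Σ A·P over the event = 2·(0.067) + 6·(0.100) + 7·(0.167) + 9·(0.067) = 2.506.
E[A | B = 0] = (2.506) / (0.401) = 6.2494.

6.2494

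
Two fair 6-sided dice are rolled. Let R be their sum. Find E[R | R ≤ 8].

P(R ≤ 8) = 13/18.
Σ over the event: 2·1/36 + 3·1/18 + 4·1/12 + 5·1/9 + 6·5/36 + 7·1/6 + 8·5/36 = 38/9.
E[R | R ≤ 8] = (38/9) / (13/18) = 76/13.

76/13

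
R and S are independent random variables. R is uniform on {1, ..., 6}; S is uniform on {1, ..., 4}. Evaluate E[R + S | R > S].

47/7

P(R > S) = 7/12.
Summing (R+S)·P(x,y) over outcomes with R > S gives 47/12.
E[R + S | R > S] = (47/12) / (7/12) = 47/7.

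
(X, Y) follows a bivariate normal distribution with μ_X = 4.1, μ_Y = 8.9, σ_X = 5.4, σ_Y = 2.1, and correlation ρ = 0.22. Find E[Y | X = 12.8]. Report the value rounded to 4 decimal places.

9.6443

E[Y | X=x] = μ_Y + ρ(σ_Y/σ_X)(x − μ_X) for jointly normal variables.
E[Y | X=12.8] = 8.9 + (0.22)·(2.1/5.4)·(12.8 − (4.1)) = 8.9 + (0.085556)·(8.7) = 9.6443.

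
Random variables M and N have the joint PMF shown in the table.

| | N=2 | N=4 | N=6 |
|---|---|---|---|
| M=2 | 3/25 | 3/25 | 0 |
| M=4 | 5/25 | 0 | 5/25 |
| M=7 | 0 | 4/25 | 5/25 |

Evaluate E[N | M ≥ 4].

P(M ≥ 4) = 19/25.
Σ N·P over the event = 2·(5/25) + 6·(5/25) + 4·(4/25) + 6·(5/25) = 86/25.
E[N | M ≥ 4] = (86/25) / (19/25) = 86/19.

86/19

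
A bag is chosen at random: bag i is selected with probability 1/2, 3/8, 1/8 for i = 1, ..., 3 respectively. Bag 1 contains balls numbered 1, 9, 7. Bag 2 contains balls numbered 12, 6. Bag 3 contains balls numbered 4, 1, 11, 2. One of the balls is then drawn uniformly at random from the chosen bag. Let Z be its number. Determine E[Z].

E[Z | bag 1] = (1+9+7)/3 = 17/3.
E[Z | bag 2] = (12+6)/2 = 9.
E[Z | bag 3] = (4+1+11+2)/4 = 9/2.
E[Z] = (1/2)·(17/3) + (3/8)·(9) + (1/8)·(9/2) = 325/48.

325/48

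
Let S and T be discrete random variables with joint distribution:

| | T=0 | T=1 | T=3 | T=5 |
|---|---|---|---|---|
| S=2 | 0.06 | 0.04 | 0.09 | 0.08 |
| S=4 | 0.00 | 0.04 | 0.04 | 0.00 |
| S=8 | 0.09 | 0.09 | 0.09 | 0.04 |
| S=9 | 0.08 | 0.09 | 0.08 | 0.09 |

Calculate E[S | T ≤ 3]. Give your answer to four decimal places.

6.4684

P(T ≤ 3) = 0.79.
Summing S·P(S=x,T=y) over the conditioning event gives 5.11.
E[S | T ≤ 3] = (5.11) / (0.79) = 6.4684.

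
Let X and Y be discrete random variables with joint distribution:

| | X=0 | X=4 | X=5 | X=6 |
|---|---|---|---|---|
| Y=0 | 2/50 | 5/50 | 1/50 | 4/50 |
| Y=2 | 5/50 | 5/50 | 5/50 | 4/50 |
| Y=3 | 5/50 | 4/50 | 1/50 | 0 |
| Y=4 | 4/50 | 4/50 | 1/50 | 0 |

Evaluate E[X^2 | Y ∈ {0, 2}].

P(Y ∈ {0, 2}) = 31/50.
Σ X^2·P over the event = 0·(2/50) + 0·(5/50) + 16·(5/50) + 16·(5/50) + 25·(1/50) + 25·(5/50) + 36·(4/50) + 36·(4/50) = 299/25.
E[X^2 | Y ∈ {0, 2}] = (299/25) / (31/50) = 598/31.

598/31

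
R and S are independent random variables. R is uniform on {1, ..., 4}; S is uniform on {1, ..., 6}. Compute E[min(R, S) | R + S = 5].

Outcomes with R + S = 5: (1,4), (2,3), (3,2), (4,1), each with probability 1/24.
E[min(R, S) | R + S = 5] = (1 + 2 + 2 + 1) / 4 = 3/2.

3/2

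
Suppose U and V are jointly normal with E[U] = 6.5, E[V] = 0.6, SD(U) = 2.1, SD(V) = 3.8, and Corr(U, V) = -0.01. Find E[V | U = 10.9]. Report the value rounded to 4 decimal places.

E[V | U=x] = μ_V + ρ(σ_V/σ_U)(x − μ_U) for jointly normal variables.
E[V | U=10.9] = 0.6 + (-0.01)·(3.8/2.1)·(10.9 − (6.5)) = 0.6 + (-0.018095)·(4.4) = 0.5204.

0.5204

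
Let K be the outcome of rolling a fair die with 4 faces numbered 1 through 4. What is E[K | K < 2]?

Given K < 2, K is equally likely to be any of {1}.
E[K | K < 2] = (1) / 1 = 1.

1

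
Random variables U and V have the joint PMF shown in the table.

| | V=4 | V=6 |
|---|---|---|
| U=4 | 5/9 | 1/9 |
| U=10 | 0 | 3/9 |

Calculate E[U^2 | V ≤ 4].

16

P(V ≤ 4) = 5/9.
Summing U^2·P(U=x,V=y) over the conditioning event gives 80/9.
E[U^2 | V ≤ 4] = (80/9) / (5/9) = 16.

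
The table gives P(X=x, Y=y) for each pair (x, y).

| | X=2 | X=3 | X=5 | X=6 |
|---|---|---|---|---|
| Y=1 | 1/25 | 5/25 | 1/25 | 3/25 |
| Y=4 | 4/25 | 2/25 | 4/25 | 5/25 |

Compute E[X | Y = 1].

4

P(Y = 1) = 2/5.
Σ X·P over the event = 2·(1/25) + 3·(5/25) + 5·(1/25) + 6·(3/25) = 8/5.
E[X | Y = 1] = (8/5) / (2/5) = 4.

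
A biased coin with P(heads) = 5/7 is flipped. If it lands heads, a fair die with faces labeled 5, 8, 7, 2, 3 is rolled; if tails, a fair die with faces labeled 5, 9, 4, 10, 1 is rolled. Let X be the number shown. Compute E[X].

183/35

E[X | heads] = (5+8+7+2+3)/5 = 5.
E[X | tails] = (5+9+4+10+1)/5 = 29/5.
By the law of total expectation,
E[X] = (5/7)·(5) + (2/7)·(29/5) = 183/35.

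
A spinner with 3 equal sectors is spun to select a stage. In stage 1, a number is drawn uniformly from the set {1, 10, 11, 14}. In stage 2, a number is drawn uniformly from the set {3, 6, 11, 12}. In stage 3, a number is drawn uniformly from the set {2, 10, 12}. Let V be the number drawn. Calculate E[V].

25/3

E[V | stage 1] = (1+10+11+14)/4 = 9.
E[V | stage 2] = (3+6+11+12)/4 = 8.
E[V | stage 3] = (2+10+12)/3 = 8.
E[V] = (1/3)·(9) + (1/3)·(8) + (1/3)·(8) = 25/3.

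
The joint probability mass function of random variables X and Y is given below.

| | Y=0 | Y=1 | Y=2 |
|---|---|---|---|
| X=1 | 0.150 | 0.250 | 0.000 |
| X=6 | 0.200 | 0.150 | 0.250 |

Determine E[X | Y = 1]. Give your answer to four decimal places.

2.8750

P(Y = 1) = 0.400.
Σ X·P over the event = 1·(0.250) + 6·(0.150) = 1.150.
E[X | Y = 1] = (1.150) / (0.400) = 2.8750.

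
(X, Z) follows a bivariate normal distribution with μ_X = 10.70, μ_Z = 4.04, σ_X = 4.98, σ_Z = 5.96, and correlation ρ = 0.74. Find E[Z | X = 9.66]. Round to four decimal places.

E[Z | X=x] = μ_Z + ρ(σ_Z/σ_X)(x − μ_X) for jointly normal variables.
E[Z | X=9.66] = 4.04 + (0.74)·(5.96/4.98)·(9.66 − (10.70)) = 4.04 + (0.88562)·(-1.04) = 3.1190.

3.1190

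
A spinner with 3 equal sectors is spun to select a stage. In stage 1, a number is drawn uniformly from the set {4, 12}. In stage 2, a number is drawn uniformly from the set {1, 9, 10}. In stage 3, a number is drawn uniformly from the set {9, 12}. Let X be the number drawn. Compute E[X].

E[X | stage 1] = (4+12)/2 = 8.
E[X | stage 2] = (1+9+10)/3 = 20/3.
E[X | stage 3] = (9+12)/2 = 21/2.
By the law of total expectation,
E[X] = (1/3)·(8) + (1/3)·(20/3) + (1/3)·(21/2) = 151/18.

151/18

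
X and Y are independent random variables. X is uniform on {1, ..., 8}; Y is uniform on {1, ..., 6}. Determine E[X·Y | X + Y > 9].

P(X + Y > 9) = 5/16.
Summing XY·P(x,y) over outcomes with X + Y > 9 gives 455/48.
E[X·Y | X + Y > 9] = (455/48) / (5/16) = 91/3.

91/3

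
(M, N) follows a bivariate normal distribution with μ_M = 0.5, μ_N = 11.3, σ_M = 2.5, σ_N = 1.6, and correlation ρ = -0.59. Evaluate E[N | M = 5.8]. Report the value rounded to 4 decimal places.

The regression of N on M has slope ρ·σ_N/σ_M and passes through (μ_M, μ_N).
E[N | M=5.8] = 11.3 + (-0.59)·(1.6/2.5)·(5.8 − (0.5)) = 11.3 + (-0.3776)·(5.3) = 9.2987.

9.2987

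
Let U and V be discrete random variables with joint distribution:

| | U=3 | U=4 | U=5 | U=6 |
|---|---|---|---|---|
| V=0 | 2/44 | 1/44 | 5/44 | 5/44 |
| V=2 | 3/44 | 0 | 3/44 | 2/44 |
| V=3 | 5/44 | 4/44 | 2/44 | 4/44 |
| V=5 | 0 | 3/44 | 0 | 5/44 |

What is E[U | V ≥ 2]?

P(V ≥ 2) = 31/44.
Summing U·P(U=x,V=y) over the conditioning event gives 13/4.
E[U | V ≥ 2] = (13/4) / (31/44) = 143/31.

143/31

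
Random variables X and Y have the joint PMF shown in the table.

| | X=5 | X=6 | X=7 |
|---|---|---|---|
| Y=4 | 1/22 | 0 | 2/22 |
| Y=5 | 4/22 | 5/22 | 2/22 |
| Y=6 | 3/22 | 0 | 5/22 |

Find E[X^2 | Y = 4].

P(Y = 4) = 3/22.
Σ X^2·P over the event = 25·(1/22) + 49·(2/22) = 123/22.
E[X^2 | Y = 4] = (123/22) / (3/22) = 41.

41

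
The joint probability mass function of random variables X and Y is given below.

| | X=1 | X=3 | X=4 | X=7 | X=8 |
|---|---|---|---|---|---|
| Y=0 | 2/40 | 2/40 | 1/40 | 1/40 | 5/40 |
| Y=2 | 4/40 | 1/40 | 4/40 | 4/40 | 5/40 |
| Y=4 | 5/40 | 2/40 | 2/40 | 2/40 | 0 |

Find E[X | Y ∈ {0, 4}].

P(Y ∈ {0, 4}) = 11/20.
Summing X·P(X=x,Y=y) over the conditioning event gives 23/10.
E[X | Y ∈ {0, 4}] = (23/10) / (11/20) = 46/11.

46/11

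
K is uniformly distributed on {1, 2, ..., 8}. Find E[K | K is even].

Given K is even, K is equally likely to be any of {2, 4, 6, 8}.
E[K | K is even] = (2 + 4 + 6 + 8) / 4 = 5.

5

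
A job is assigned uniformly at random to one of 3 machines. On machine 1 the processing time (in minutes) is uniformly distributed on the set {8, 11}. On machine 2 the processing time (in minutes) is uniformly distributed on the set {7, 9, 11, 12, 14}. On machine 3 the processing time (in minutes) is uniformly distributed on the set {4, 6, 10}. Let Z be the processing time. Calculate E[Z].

803/90

E[Z | machine 1] = (8+11)/2 = 19/2.
E[Z | machine 2] = (7+9+11+12+14)/5 = 53/5.
E[Z | machine 3] = (4+6+10)/3 = 20/3.
By the law of total expectation,
E[Z] = (1/3)·(19/2) + (1/3)·(53/5) + (1/3)·(20/3) = 803/90.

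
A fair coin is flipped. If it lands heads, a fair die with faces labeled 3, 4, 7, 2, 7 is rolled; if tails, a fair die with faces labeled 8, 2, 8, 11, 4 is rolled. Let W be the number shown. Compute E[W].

28/5

E[W | heads] = (3+4+7+2+7)/5 = 23/5.
E[W | tails] = (8+2+8+11+4)/5 = 33/5.
By the law of total expectation,
E[W] = (1/2)·(23/5) + (1/2)·(33/5) = 28/5.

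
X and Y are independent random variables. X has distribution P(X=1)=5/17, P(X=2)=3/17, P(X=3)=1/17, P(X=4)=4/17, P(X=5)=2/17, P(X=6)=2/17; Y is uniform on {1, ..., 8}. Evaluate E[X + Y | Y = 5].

P(Y = 5) = 1/8.
Summing (X+Y)·P(x,y) over outcomes with Y = 5 gives 137/136.
E[X + Y | Y = 5] = (137/136) / (1/8) = 137/17.

137/17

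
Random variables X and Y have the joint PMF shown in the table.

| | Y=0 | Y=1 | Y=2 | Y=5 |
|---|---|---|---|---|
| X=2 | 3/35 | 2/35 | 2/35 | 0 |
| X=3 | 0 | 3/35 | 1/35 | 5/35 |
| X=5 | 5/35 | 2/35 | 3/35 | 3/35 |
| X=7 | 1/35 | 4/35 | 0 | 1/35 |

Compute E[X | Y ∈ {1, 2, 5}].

P(Y ∈ {1, 2, 5}) = 26/35.
Summing X·P(X=x,Y=y) over the conditioning event gives 22/7.
E[X | Y ∈ {1, 2, 5}] = (22/7) / (26/35) = 55/13.

55/13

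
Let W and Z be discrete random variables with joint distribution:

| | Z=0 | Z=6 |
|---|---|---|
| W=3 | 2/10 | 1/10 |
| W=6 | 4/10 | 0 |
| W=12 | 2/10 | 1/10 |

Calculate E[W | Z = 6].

15/2

P(Z = 6) = 1/5.
Σ W·P over the event = 3·(1/10) + 12·(1/10) = 3/2.
E[W | Z = 6] = (3/2) / (1/5) = 15/2.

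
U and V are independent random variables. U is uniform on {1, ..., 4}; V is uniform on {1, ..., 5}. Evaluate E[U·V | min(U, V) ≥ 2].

21/2

P(min(U, V) ≥ 2) = 3/5.
Summing UV·P(x,y) over outcomes with min(U, V) ≥ 2 gives 63/10.
E[U·V | min(U, V) ≥ 2] = (63/10) / (3/5) = 21/2.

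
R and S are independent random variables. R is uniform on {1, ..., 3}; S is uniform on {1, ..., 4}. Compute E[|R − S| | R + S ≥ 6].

1

Outcomes with R + S ≥ 6: (2,4), (3,3), (3,4), each with probability 1/12.
E[|R − S| | R + S ≥ 6] = (2 + 0 + 1) / 3 = 1.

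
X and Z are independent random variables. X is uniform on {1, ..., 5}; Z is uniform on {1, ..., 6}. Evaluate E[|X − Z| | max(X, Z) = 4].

12/7

P(max(X, Z) = 4) = 7/30.
Summing |X−Z|·P(x,y) over outcomes with max(X, Z) = 4 gives 2/5.
E[|X − Z| | max(X, Z) = 4] = (2/5) / (7/30) = 12/7.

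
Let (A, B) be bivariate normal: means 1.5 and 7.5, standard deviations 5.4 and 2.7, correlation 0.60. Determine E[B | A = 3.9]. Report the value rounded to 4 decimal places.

8.2200

For a bivariate normal, E[B | A=x] = μ_B + ρ·(σ_B/σ_A)·(x − μ_A).
E[B | A=3.9] = 7.5 + (0.60)·(2.7/5.4)·(3.9 − (1.5)) = 7.5 + (0.3)·(2.4) = 8.2200.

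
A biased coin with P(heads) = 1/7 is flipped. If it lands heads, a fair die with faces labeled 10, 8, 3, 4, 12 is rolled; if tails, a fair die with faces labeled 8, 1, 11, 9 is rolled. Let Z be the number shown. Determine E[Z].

E[Z | heads] = (10+8+3+4+12)/5 = 37/5.
E[Z | tails] = (8+1+11+9)/4 = 29/4.
By the law of total expectation,
E[Z] = (1/7)·(37/5) + (6/7)·(29/4) = 509/70.

509/70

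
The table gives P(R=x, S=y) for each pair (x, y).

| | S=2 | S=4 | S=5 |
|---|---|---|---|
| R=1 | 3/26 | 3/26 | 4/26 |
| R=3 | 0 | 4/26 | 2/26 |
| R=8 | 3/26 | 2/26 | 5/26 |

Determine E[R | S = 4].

31/9

P(S = 4) = 9/26.
Σ R·P over the event = 1·(3/26) + 3·(4/26) + 8·(2/26) = 31/26.
E[R | S = 4] = (31/26) / (9/26) = 31/9.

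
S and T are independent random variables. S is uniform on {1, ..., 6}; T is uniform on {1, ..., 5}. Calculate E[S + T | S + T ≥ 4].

187/27

P(S + T ≥ 4) = 9/10.
Summing (S+T)·P(x,y) over outcomes with S + T ≥ 4 gives 187/30.
E[S + T | S + T ≥ 4] = (187/30) / (9/10) = 187/27.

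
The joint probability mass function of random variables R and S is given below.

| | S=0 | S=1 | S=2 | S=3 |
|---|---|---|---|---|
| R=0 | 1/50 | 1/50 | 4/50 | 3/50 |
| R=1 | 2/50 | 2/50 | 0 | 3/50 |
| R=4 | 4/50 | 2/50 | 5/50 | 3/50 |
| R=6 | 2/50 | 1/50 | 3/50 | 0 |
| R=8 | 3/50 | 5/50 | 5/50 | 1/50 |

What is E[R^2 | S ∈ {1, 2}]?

449/14

P(S ∈ {1, 2}) = 14/25.
Summing R^2·P(R=x,S=y) over the conditioning event gives 449/25.
E[R^2 | S ∈ {1, 2}] = (449/25) / (14/25) = 449/14.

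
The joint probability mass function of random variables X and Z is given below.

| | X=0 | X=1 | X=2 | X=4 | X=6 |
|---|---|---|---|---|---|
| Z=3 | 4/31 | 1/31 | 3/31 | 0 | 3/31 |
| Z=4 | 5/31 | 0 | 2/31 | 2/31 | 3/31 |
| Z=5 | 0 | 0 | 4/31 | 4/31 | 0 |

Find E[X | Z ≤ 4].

55/23

P(Z ≤ 4) = 23/31.
Summing X·P(X=x,Z=y) over the conditioning event gives 55/31.
E[X | Z ≤ 4] = (55/31) / (23/31) = 55/23.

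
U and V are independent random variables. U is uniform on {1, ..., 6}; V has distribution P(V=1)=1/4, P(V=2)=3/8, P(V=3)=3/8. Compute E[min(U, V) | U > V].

P(U > V) = 31/48.
Summing min(U,V)·P(x,y) over outcomes with U > V gives 61/48.
E[min(U, V) | U > V] = (61/48) / (31/48) = 61/31.

61/31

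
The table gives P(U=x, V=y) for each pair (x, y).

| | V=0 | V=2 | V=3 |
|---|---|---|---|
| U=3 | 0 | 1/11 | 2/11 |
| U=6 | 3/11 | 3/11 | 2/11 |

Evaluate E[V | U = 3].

P(U = 3) = 3/11.
Summing V·P(U=x,V=y) over the conditioning event gives 8/11.
E[V | U = 3] = (8/11) / (3/11) = 8/3.

8/3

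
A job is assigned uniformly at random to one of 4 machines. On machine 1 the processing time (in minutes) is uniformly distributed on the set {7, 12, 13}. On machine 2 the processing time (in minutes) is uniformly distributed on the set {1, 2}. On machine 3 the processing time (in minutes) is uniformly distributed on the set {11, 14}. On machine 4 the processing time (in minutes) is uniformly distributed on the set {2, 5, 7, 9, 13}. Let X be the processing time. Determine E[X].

E[X | machine 1] = (7+12+13)/3 = 32/3.
E[X | machine 2] = (1+2)/2 = 3/2.
E[X | machine 3] = (11+14)/2 = 25/2.
E[X | machine 4] = (2+5+7+9+13)/5 = 36/5.
E[X] = (1/4)·(32/3) + (1/4)·(3/2) + (1/4)·(25/2) + (1/4)·(36/5) = 239/30.

239/30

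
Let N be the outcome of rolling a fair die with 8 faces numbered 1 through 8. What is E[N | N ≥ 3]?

Given N ≥ 3, N is equally likely to be any of {3, 4, 5, 6, 7, 8}.
E[N | N ≥ 3] = (3 + 4 + 5 + 6 + 7 + 8) / 6 = 11/2.

11/2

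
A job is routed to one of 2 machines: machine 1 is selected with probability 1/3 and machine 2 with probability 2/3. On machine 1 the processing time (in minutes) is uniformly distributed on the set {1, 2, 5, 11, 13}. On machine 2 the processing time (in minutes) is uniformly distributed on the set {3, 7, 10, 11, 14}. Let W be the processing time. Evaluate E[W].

E[W | machine 1] = (1+2+5+11+13)/5 = 32/5.
E[W | machine 2] = (3+7+10+11+14)/5 = 9.
By the law of total expectation,
E[W] = (1/3)·(32/5) + (2/3)·(9) = 122/15.

122/15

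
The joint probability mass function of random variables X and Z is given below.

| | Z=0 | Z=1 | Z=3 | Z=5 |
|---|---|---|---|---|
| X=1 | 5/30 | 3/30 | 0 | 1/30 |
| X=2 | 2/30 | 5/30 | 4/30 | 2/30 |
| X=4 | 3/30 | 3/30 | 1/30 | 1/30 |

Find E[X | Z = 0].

P(Z = 0) = 1/3.
Σ X·P over the event = 1·(5/30) + 2·(2/30) + 4·(3/30) = 7/10.
E[X | Z = 0] = (7/10) / (1/3) = 21/10.

21/10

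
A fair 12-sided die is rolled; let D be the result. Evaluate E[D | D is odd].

6

Given D is odd, D is equally likely to be any of {1, 3, 5, 7, 9, 11}.
E[D | D is odd] = (1 + 3 + 5 + 7 + 9 + 11) / 6 = 6.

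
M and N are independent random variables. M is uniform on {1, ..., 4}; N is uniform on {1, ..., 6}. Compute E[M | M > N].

10/3

Outcomes with M > N: (2,1), (3,1), (3,2), (4,1), (4,2), (4,3), each with probability 1/24.
E[M | M > N] = (2 + 3 + 3 + 4 + 4 + 4) / 6 = 10/3.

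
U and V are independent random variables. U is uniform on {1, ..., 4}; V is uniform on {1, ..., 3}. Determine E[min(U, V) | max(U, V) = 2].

4/3

Outcomes with max(U, V) = 2: (1,2), (2,1), (2,2), each with probability 1/12.
E[min(U, V) | max(U, V) = 2] = (1 + 1 + 2) / 3 = 4/3.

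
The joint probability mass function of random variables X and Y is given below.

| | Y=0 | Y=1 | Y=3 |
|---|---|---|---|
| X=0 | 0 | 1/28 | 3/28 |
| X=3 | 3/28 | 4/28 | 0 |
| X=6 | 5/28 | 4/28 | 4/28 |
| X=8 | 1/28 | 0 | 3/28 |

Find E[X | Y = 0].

P(Y = 0) = 9/28.
Σ X·P over the event = 3·(3/28) + 6·(5/28) + 8·(1/28) = 47/28.
E[X | Y = 0] = (47/28) / (9/28) = 47/9.

47/9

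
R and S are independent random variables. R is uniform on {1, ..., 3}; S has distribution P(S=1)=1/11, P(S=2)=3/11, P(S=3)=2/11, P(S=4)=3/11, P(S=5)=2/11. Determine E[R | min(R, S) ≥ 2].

P(min(R, S) ≥ 2) = 20/33.
Summing R·P(x,y) over outcomes with min(R, S) ≥ 2 gives 50/33.
E[R | min(R, S) ≥ 2] = (50/33) / (20/33) = 5/2.

5/2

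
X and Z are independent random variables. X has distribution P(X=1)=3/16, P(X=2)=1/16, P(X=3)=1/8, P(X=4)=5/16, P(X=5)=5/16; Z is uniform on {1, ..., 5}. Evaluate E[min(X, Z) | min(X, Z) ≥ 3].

P(min(X, Z) ≥ 3) = 9/20.
Summing min(X,Z)·P(x,y) over outcomes with min(X, Z) ≥ 3 gives 133/80.
E[min(X, Z) | min(X, Z) ≥ 3] = (133/80) / (9/20) = 133/36.

133/36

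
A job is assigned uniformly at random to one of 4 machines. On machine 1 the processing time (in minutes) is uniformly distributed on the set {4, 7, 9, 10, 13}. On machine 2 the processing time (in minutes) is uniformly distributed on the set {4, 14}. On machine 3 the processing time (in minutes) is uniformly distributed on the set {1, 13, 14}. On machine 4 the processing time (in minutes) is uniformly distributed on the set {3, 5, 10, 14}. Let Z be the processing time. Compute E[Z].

131/15

E[Z | machine 1] = (4+7+9+10+13)/5 = 43/5.
E[Z | machine 2] = (4+14)/2 = 9.
E[Z | machine 3] = (1+13+14)/3 = 28/3.
E[Z | machine 4] = (3+5+10+14)/4 = 8.
E[Z] = (1/4)·(43/5) + (1/4)·(9) + (1/4)·(28/3) + (1/4)·(8) = 131/15.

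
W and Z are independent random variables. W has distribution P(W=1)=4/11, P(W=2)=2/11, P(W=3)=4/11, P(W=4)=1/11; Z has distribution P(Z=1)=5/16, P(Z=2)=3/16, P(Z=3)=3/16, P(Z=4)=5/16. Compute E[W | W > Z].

P(W > Z) = 53/176.
Summing W·P(x,y) over outcomes with W > Z gives 10/11.
E[W | W > Z] = (10/11) / (53/176) = 160/53.

160/53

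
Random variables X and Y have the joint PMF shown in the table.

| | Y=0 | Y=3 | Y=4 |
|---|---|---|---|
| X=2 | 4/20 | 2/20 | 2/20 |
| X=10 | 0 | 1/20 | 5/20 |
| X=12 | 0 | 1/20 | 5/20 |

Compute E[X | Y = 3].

13/2

P(Y = 3) = 1/5.
Σ X·P over the event = 2·(2/20) + 10·(1/20) + 12·(1/20) = 13/10.
E[X | Y = 3] = (13/10) / (1/5) = 13/2.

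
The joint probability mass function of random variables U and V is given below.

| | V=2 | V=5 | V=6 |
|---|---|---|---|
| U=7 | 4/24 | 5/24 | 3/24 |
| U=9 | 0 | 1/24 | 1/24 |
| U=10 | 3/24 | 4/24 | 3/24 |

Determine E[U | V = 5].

42/5

P(V = 5) = 5/12.
Σ U·P over the event = 7·(5/24) + 9·(1/24) + 10·(4/24) = 7/2.
E[U | V = 5] = (7/2) / (5/12) = 42/5.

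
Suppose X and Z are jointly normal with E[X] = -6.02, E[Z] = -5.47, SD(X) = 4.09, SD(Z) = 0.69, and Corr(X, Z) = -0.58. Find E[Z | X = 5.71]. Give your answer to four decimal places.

E[Z | X=x] = μ_Z + ρ(σ_Z/σ_X)(x − μ_X) for jointly normal variables.
E[Z | X=5.71] = -5.47 + (-0.58)·(0.69/4.09)·(5.71 − (-6.02)) = -5.47 + (-0.097848)·(11.73) = -6.6178.

-6.6178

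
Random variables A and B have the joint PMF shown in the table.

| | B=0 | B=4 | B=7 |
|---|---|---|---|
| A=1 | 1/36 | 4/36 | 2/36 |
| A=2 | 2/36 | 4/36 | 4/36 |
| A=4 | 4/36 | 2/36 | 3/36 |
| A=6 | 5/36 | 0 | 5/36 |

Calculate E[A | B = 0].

17/4

P(B = 0) = 1/3.
Σ A·P over the event = 1·(1/36) + 2·(2/36) + 4·(4/36) + 6·(5/36) = 17/12.
E[A | B = 0] = (17/12) / (1/3) = 17/4.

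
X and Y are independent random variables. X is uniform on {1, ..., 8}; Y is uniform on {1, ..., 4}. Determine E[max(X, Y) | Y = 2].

37/8

Outcomes with Y = 2: (1,2), (2,2), (3,2), (4,2), (5,2), (6,2), (7,2), (8,2), each with probability 1/32.
E[max(X, Y) | Y = 2] = (2 + 2 + 3 + 4 + 5 + 6 + 7 + 8) / 8 = 37/8.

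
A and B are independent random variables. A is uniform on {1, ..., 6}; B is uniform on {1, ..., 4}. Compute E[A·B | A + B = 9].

19

P(A + B = 9) = 1/12.
Summing AB·P(x,y) over outcomes with A + B = 9 gives 19/12.
E[A·B | A + B = 9] = (19/12) / (1/12) = 19.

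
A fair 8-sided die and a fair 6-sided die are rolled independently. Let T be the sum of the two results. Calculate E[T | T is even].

P(T is even) = 1/2.
Σ over the event: 2·1/48 + 4·1/16 + 6·5/48 + 8·1/8 + 10·5/48 + 12·1/16 + 14·1/48 = 4.
E[T | T is even] = (4) / (1/2) = 8.

8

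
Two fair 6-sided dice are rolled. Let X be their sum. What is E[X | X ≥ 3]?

50/7

P(X ≥ 3) = 35/36.
E[X | X ≥ 3] = (125/18) / (35/36) = 50/7.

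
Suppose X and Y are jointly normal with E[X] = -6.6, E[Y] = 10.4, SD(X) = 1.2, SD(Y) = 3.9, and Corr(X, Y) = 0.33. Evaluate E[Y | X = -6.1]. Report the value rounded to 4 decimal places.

10.9363

For a bivariate normal, E[Y | X=x] = μ_Y + ρ·(σ_Y/σ_X)·(x − μ_X).
E[Y | X=-6.1] = 10.4 + (0.33)·(3.9/1.2)·(-6.1 − (-6.6)) = 10.4 + (1.0725)·(0.5) = 10.9363.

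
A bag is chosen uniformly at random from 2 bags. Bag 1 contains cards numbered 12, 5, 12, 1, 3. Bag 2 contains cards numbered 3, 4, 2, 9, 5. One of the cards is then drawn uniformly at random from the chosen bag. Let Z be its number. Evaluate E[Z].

E[Z | bag 1] = (12+5+12+1+3)/5 = 33/5.
E[Z | bag 2] = (3+4+2+9+5)/5 = 23/5.
By the law of total expectation,
E[Z] = (1/2)·(33/5) + (1/2)·(23/5) = 28/5.

28/5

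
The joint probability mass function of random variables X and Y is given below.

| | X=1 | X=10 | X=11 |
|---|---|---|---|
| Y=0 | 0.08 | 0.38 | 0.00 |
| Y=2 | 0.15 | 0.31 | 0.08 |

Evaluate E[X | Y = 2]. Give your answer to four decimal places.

7.6481

P(Y = 2) = 0.54.
Σ X·P over the event = 1·(0.15) + 10·(0.31) + 11·(0.08) = 4.13.
E[X | Y = 2] = (4.13) / (0.54) = 7.6481.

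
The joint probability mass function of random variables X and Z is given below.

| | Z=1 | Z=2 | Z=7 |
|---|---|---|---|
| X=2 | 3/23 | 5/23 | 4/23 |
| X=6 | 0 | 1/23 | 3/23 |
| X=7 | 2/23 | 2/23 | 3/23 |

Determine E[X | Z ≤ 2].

50/13

P(Z ≤ 2) = 13/23.
Σ X·P over the event = 2·(3/23) + 2·(5/23) + 6·(1/23) + 7·(2/23) + 7·(2/23) = 50/23.
E[X | Z ≤ 2] = (50/23) / (13/23) = 50/13.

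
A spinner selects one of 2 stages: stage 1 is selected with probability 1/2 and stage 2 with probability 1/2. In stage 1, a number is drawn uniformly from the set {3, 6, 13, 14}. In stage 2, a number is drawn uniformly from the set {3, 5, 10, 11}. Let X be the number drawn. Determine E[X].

65/8

E[X | stage 1] = (3+6+13+14)/4 = 9.
E[X | stage 2] = (3+5+10+11)/4 = 29/4.
By the law of total expectation,
E[X] = (1/2)·(9) + (1/2)·(29/4) = 65/8.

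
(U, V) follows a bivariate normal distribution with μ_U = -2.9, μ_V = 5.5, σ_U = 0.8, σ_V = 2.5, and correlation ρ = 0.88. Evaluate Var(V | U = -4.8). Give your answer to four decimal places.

Var(V | U=x) = (1 − ρ²)·σ_V².
Var(V | U=-4.8) = (2.5)²·(1 − (0.88)²) = 6.25·0.2256 = 1.4100.

1.4100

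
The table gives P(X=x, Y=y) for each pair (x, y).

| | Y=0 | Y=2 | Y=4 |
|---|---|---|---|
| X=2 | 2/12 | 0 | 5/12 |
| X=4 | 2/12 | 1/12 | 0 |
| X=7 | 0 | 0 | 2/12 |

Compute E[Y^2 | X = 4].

P(X = 4) = 1/4.
Σ Y^2·P over the event = 0·(2/12) + 4·(1/12) = 1/3.
E[Y^2 | X = 4] = (1/3) / (1/4) = 4/3.

4/3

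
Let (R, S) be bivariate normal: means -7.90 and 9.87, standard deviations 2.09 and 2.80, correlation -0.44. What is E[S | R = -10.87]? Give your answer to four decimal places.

For a bivariate normal, E[S | R=x] = μ_S + ρ·(σ_S/σ_R)·(x − μ_R).
E[S | R=-10.87] = 9.87 + (-0.44)·(2.80/2.09)·(-10.87 − (-7.90)) = 9.87 + (-0.58947)·(-2.97) = 11.6207.

11.6207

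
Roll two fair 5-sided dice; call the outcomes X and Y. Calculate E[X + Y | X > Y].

6

P(X > Y) = 2/5.
Summing (X+Y)·P(x,y) over outcomes with X > Y gives 12/5.
E[X + Y | X > Y] = (12/5) / (2/5) = 6.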